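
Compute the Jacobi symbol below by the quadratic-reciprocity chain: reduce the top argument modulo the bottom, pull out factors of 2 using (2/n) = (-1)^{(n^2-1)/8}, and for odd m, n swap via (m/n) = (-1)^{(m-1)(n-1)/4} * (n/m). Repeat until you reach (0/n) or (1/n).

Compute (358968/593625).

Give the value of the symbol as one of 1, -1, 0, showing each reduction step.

358968 = 2^3·44871; (2/593625) = +1 since 593625 mod 8 = 1, so (358968/593625) = (+1)^3·(44871/593625); sign now +1
reciprocity: (44871/593625) = +1·(593625/44871) since 44871 mod 4 = 3, 593625 mod 4 = 1; sign now +1
(593625/44871) = (10302/44871)   [reduce mod 44871]
10302 = 2^1·5151; (2/44871) = +1 since 44871 mod 8 = 7, so (10302/44871) = (+1)^1·(5151/44871); sign now +1
reciprocity: (5151/44871) = -1·(44871/5151) since 5151 mod 4 = 3, 44871 mod 4 = 3; sign now -1
(44871/5151) = (3663/5151)   [reduce mod 5151]
reciprocity: (3663/5151) = -1·(5151/3663) since 3663 mod 4 = 3, 5151 mod 4 = 3; sign now +1
(5151/3663) = (1488/3663)   [reduce mod 3663]
1488 = 2^4·93; (2/3663) = +1 since 3663 mod 8 = 7, so (1488/3663) = (+1)^4·(93/3663); sign now +1
reciprocity: (93/3663) = +1·(3663/93) since 93 mod 4 = 1, 3663 mod 4 = 3; sign now +1
(3663/93) = (36/93)   [reduce mod 93]
36 = 2^2·9; (2/93) = -1 since 93 mod 8 = 5, so (36/93) = (-1)^2·(9/93); sign now +1
reciprocity: (9/93) = +1·(93/9) since 9 mod 4 = 1, 93 mod 4 = 1; sign now +1
(93/9) = (3/9)   [reduce mod 9]
reciprocity: (3/9) = +1·(9/3) since 3 mod 4 = 3, 9 mod 4 = 1; sign now +1
(9/3) = (0/3)   [reduce mod 3]
(0/3) = 0   [gcd(a, n) > 1]; final value = 0

0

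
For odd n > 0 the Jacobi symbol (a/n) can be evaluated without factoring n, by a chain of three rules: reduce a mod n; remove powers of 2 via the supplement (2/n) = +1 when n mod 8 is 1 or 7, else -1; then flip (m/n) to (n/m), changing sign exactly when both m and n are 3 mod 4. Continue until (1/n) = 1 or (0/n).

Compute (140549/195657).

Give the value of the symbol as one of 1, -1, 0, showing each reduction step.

1

reciprocity: (140549/195657) = +1·(195657/140549) since 140549 mod 4 = 1, 195657 mod 4 = 1; sign now +1
(195657/140549) = (55108/140549)   [reduce mod 140549]
55108 = 2^2·13777; (2/140549) = -1 since 140549 mod 8 = 5, so (55108/140549) = (-1)^2·(13777/140549); sign now +1
reciprocity: (13777/140549) = +1·(140549/13777) since 13777 mod 4 = 1, 140549 mod 4 = 1; sign now +1
(140549/13777) = (2779/13777)   [reduce mod 13777]
reciprocity: (2779/13777) = +1·(13777/2779) since 2779 mod 4 = 3, 13777 mod 4 = 1; sign now +1
(13777/2779) = (2661/2779)   [reduce mod 2779]
reciprocity: (2661/2779) = +1·(2779/2661) since 2661 mod 4 = 1, 2779 mod 4 = 3; sign now +1
(2779/2661) = (118/2661)   [reduce mod 2661]
118 = 2^1·59; (2/2661) = -1 since 2661 mod 8 = 5, so (118/2661) = (-1)^1·(59/2661); sign now -1
reciprocity: (59/2661) = +1·(2661/59) since 59 mod 4 = 3, 2661 mod 4 = 1; sign now -1
(2661/59) = (6/59)   [reduce mod 59]
6 = 2^1·3; (2/59) = -1 since 59 mod 8 = 3, so (6/59) = (-1)^1·(3/59); sign now +1
reciprocity: (3/59) = -1·(59/3) since 3 mod 4 = 3, 59 mod 4 = 3; sign now -1
(59/3) = (2/3)   [reduce mod 3]
2 = 2^1·1; (2/3) = -1 since 3 mod 8 = 3, so (2/3) = (-1)^1·(1/3); sign now +1
(1/3) = 1; final value = sign = +1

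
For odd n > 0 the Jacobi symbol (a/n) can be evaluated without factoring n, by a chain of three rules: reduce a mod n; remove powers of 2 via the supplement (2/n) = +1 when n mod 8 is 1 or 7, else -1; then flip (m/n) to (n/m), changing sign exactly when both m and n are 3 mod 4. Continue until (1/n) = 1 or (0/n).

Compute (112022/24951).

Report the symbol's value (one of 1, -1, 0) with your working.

1

(112022/24951) = (12218/24951)   [reduce mod 24951]
12218 = 2^1·6109; (2/24951) = +1 since 24951 mod 8 = 7, so (12218/24951) = (+1)^1·(6109/24951); sign now +1
reciprocity: (6109/24951) = +1·(24951/6109) since 6109 mod 4 = 1, 24951 mod 4 = 3; sign now +1
(24951/6109) = (515/6109)   [reduce mod 6109]
reciprocity: (515/6109) = +1·(6109/515) since 515 mod 4 = 3, 6109 mod 4 = 1; sign now +1
(6109/515) = (444/515)   [reduce mod 515]
444 = 2^2·111; (2/515) = -1 since 515 mod 8 = 3, so (444/515) = (-1)^2·(111/515); sign now +1
reciprocity: (111/515) = -1·(515/111) since 111 mod 4 = 3, 515 mod 4 = 3; sign now -1
(515/111) = (71/111)   [reduce mod 111]
reciprocity: (71/111) = -1·(111/71) since 71 mod 4 = 3, 111 mod 4 = 3; sign now +1
(111/71) = (40/71)   [reduce mod 71]
40 = 2^3·5; (2/71) = +1 since 71 mod 8 = 7, so (40/71) = (+1)^3·(5/71); sign now +1
reciprocity: (5/71) = +1·(71/5) since 5 mod 4 = 1, 71 mod 4 = 3; sign now +1
(71/5) = (1/5)   [reduce mod 5]
(1/5) = 1; final value = sign = +1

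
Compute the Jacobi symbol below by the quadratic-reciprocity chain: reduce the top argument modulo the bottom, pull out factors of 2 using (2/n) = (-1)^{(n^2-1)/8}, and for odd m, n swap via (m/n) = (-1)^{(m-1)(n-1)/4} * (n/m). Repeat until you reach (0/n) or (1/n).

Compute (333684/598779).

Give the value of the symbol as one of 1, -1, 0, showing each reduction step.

0

333684 = 2^2·83421; (2/598779) = -1 since 598779 mod 8 = 3, so (333684/598779) = (-1)^2·(83421/598779); sign now +1
reciprocity: (83421/598779) = +1·(598779/83421) since 83421 mod 4 = 1, 598779 mod 4 = 3; sign now +1
(598779/83421) = (14832/83421)   [reduce mod 83421]
14832 = 2^4·927; (2/83421) = -1 since 83421 mod 8 = 5, so (14832/83421) = (-1)^4·(927/83421); sign now +1
reciprocity: (927/83421) = +1·(83421/927) since 927 mod 4 = 3, 83421 mod 4 = 1; sign now +1
(83421/927) = (918/927)   [reduce mod 927]
918 = 2^1·459; (2/927) = +1 since 927 mod 8 = 7, so (918/927) = (+1)^1·(459/927); sign now +1
reciprocity: (459/927) = -1·(927/459) since 459 mod 4 = 3, 927 mod 4 = 3; sign now -1
(927/459) = (9/459)   [reduce mod 459]
reciprocity: (9/459) = +1·(459/9) since 9 mod 4 = 1, 459 mod 4 = 3; sign now -1
(459/9) = (0/9)   [reduce mod 9]
(0/9) = 0   [gcd(a, n) > 1]; final value = 0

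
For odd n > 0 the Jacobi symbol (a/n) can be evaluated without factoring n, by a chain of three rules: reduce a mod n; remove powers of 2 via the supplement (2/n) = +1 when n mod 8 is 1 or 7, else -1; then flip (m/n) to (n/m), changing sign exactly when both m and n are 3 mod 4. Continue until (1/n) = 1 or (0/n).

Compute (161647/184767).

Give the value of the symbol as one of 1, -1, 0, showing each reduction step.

reciprocity: (161647/184767) = -1·(184767/161647) since 161647 mod 4 = 3, 184767 mod 4 = 3; sign now -1
(184767/161647) = (23120/161647)   [reduce mod 161647]
23120 = 2^4·1445; (2/161647) = +1 since 161647 mod 8 = 7, so (23120/161647) = (+1)^4·(1445/161647); sign now -1
reciprocity: (1445/161647) = +1·(161647/1445) since 1445 mod 4 = 1, 161647 mod 4 = 3; sign now -1
(161647/1445) = (1252/1445)   [reduce mod 1445]
1252 = 2^2·313; (2/1445) = -1 since 1445 mod 8 = 5, so (1252/1445) = (-1)^2·(313/1445); sign now -1
reciprocity: (313/1445) = +1·(1445/313) since 313 mod 4 = 1, 1445 mod 4 = 1; sign now -1
(1445/313) = (193/313)   [reduce mod 313]
reciprocity: (193/313) = +1·(313/193) since 193 mod 4 = 1, 313 mod 4 = 1; sign now -1
(313/193) = (120/193)   [reduce mod 193]
120 = 2^3·15; (2/193) = +1 since 193 mod 8 = 1, so (120/193) = (+1)^3·(15/193); sign now -1
reciprocity: (15/193) = +1·(193/15) since 15 mod 4 = 3, 193 mod 4 = 1; sign now -1
(193/15) = (13/15)   [reduce mod 15]
reciprocity: (13/15) = +1·(15/13) since 13 mod 4 = 1, 15 mod 4 = 3; sign now -1
(15/13) = (2/13)   [reduce mod 13]
2 = 2^1·1; (2/13) = -1 since 13 mod 8 = 5, so (2/13) = (-1)^1·(1/13); sign now +1
(1/13) = 1; final value = sign = +1

1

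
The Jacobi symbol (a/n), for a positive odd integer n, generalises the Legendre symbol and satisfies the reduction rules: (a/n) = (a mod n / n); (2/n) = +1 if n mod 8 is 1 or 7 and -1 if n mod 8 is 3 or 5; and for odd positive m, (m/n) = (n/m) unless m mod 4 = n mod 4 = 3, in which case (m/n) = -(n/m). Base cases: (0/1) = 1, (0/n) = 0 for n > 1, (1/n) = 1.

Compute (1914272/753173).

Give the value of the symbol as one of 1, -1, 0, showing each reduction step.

-1

(1914272/753173) = (407926/753173)   [reduce mod 753173]
407926 = 2^1·203963; (2/753173) = -1 since 753173 mod 8 = 5, so (407926/753173) = (-1)^1·(203963/753173); sign now -1
reciprocity: (203963/753173) = +1·(753173/203963) since 203963 mod 4 = 3, 753173 mod 4 = 1; sign now -1
(753173/203963) = (141284/203963)   [reduce mod 203963]
141284 = 2^2·35321; (2/203963) = -1 since 203963 mod 8 = 3, so (141284/203963) = (-1)^2·(35321/203963); sign now -1
reciprocity: (35321/203963) = +1·(203963/35321) since 35321 mod 4 = 1, 203963 mod 4 = 3; sign now -1
(203963/35321) = (27358/35321)   [reduce mod 35321]
27358 = 2^1·13679; (2/35321) = +1 since 35321 mod 8 = 1, so (27358/35321) = (+1)^1·(13679/35321); sign now -1
reciprocity: (13679/35321) = +1·(35321/13679) since 13679 mod 4 = 3, 35321 mod 4 = 1; sign now -1
(35321/13679) = (7963/13679)   [reduce mod 13679]
reciprocity: (7963/13679) = -1·(13679/7963) since 7963 mod 4 = 3, 13679 mod 4 = 3; sign now +1
(13679/7963) = (5716/7963)   [reduce mod 7963]
5716 = 2^2·1429; (2/7963) = -1 since 7963 mod 8 = 3, so (5716/7963) = (-1)^2·(1429/7963); sign now +1
reciprocity: (1429/7963) = +1·(7963/1429) since 1429 mod 4 = 1, 7963 mod 4 = 3; sign now +1
(7963/1429) = (818/1429)   [reduce mod 1429]
818 = 2^1·409; (2/1429) = -1 since 1429 mod 8 = 5, so (818/1429) = (-1)^1·(409/1429); sign now -1
reciprocity: (409/1429) = +1·(1429/409) since 409 mod 4 = 1, 1429 mod 4 = 1; sign now -1
(1429/409) = (202/409)   [reduce mod 409]
202 = 2^1·101; (2/409) = +1 since 409 mod 8 = 1, so (202/409) = (+1)^1·(101/409); sign now -1
reciprocity: (101/409) = +1·(409/101) since 101 mod 4 = 1, 409 mod 4 = 1; sign now -1
(409/101) = (5/101)   [reduce mod 101]
reciprocity: (5/101) = +1·(101/5) since 5 mod 4 = 1, 101 mod 4 = 1; sign now -1
(101/5) = (1/5)   [reduce mod 5]
(1/5) = 1; final value = sign = -1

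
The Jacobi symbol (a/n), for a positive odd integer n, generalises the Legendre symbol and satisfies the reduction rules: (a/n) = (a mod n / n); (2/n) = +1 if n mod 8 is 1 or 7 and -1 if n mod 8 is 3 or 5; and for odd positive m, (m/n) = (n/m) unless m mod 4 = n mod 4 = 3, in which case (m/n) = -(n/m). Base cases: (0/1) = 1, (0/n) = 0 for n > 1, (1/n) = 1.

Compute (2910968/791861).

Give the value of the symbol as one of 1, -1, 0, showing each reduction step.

(2910968/791861) = (535385/791861)   [reduce mod 791861]
reciprocity: (535385/791861) = +1·(791861/535385) since 535385 mod 4 = 1, 791861 mod 4 = 1; sign now +1
(791861/535385) = (256476/535385)   [reduce mod 535385]
256476 = 2^2·64119; (2/535385) = +1 since 535385 mod 8 = 1, so (256476/535385) = (+1)^2·(64119/535385); sign now +1
reciprocity: (64119/535385) = +1·(535385/64119) since 64119 mod 4 = 3, 535385 mod 4 = 1; sign now +1
(535385/64119) = (22433/64119)   [reduce mod 64119]
reciprocity: (22433/64119) = +1·(64119/22433) since 22433 mod 4 = 1, 64119 mod 4 = 3; sign now +1
(64119/22433) = (19253/22433)   [reduce mod 22433]
reciprocity: (19253/22433) = +1·(22433/19253) since 19253 mod 4 = 1, 22433 mod 4 = 1; sign now +1
(22433/19253) = (3180/19253)   [reduce mod 19253]
3180 = 2^2·795; (2/19253) = -1 since 19253 mod 8 = 5, so (3180/19253) = (-1)^2·(795/19253); sign now +1
reciprocity: (795/19253) = +1·(19253/795) since 795 mod 4 = 3, 19253 mod 4 = 1; sign now +1
(19253/795) = (173/795)   [reduce mod 795]
reciprocity: (173/795) = +1·(795/173) since 173 mod 4 = 1, 795 mod 4 = 3; sign now +1
(795/173) = (103/173)   [reduce mod 173]
reciprocity: (103/173) = +1·(173/103) since 103 mod 4 = 3, 173 mod 4 = 1; sign now +1
(173/103) = (70/103)   [reduce mod 103]
70 = 2^1·35; (2/103) = +1 since 103 mod 8 = 7, so (70/103) = (+1)^1·(35/103); sign now +1
reciprocity: (35/103) = -1·(103/35) since 35 mod 4 = 3, 103 mod 4 = 3; sign now -1
(103/35) = (33/35)   [reduce mod 35]
reciprocity: (33/35) = +1·(35/33) since 33 mod 4 = 1, 35 mod 4 = 3; sign now -1
(35/33) = (2/33)   [reduce mod 33]
2 = 2^1·1; (2/33) = +1 since 33 mod 8 = 1, so (2/33) = (+1)^1·(1/33); sign now -1
(1/33) = 1; final value = sign = -1

-1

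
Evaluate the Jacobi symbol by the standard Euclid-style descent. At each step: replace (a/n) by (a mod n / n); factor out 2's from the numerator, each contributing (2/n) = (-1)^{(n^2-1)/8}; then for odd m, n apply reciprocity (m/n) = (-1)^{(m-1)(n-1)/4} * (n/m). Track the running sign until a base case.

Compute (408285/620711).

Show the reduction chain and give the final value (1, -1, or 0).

-1

flip (408285/620711) -> (620711/408285): both odd, 408285 mod 4 = 1, 620711 mod 4 = 3, so the flip contributes +1; sign now +1
(620711/408285): 620711 mod 408285 = 212426, so (620711/408285) = (212426/408285)
factor out 2^1: 212426 = 2^1·106213; with 408285 mod 8 = 5, (2/408285) = -1; sign now -1; continue with (106213/408285)
flip (106213/408285) -> (408285/106213): both odd, 106213 mod 4 = 1, 408285 mod 4 = 1, so the flip contributes +1; sign now -1
(408285/106213): 408285 mod 106213 = 89646, so (408285/106213) = (89646/106213)
factor out 2^1: 89646 = 2^1·44823; with 106213 mod 8 = 5, (2/106213) = -1; sign now +1; continue with (44823/106213)
flip (44823/106213) -> (106213/44823): both odd, 44823 mod 4 = 3, 106213 mod 4 = 1, so the flip contributes +1; sign now +1
(106213/44823): 106213 mod 44823 = 16567, so (106213/44823) = (16567/44823)
flip (16567/44823) -> (44823/16567): both odd, 16567 mod 4 = 3, 44823 mod 4 = 3, so the flip contributes -1; sign now -1
(44823/16567): 44823 mod 16567 = 11689, so (44823/16567) = (11689/16567)
flip (11689/16567) -> (16567/11689): both odd, 11689 mod 4 = 1, 16567 mod 4 = 3, so the flip contributes +1; sign now -1
(16567/11689): 16567 mod 11689 = 4878, so (16567/11689) = (4878/11689)
factor out 2^1: 4878 = 2^1·2439; with 11689 mod 8 = 1, (2/11689) = +1; sign now -1; continue with (2439/11689)
flip (2439/11689) -> (11689/2439): both odd, 2439 mod 4 = 3, 11689 mod 4 = 1, so the flip contributes +1; sign now -1
(11689/2439): 11689 mod 2439 = 1933, so (11689/2439) = (1933/2439)
flip (1933/2439) -> (2439/1933): both odd, 1933 mod 4 = 1, 2439 mod 4 = 3, so the flip contributes +1; sign now -1
(2439/1933): 2439 mod 1933 = 506, so (2439/1933) = (506/1933)
factor out 2^1: 506 = 2^1·253; with 1933 mod 8 = 5, (2/1933) = -1; sign now +1; continue with (253/1933)
flip (253/1933) -> (1933/253): both odd, 253 mod 4 = 1, 1933 mod 4 = 1, so the flip contributes +1; sign now +1
(1933/253): 1933 mod 253 = 162, so (1933/253) = (162/253)
factor out 2^1: 162 = 2^1·81; with 253 mod 8 = 5, (2/253) = -1; sign now -1; continue with (81/253)
flip (81/253) -> (253/81): both odd, 81 mod 4 = 1, 253 mod 4 = 1, so the flip contributes +1; sign now -1
(253/81): 253 mod 81 = 10, so (253/81) = (10/81)
factor out 2^1: 10 = 2^1·5; with 81 mod 8 = 1, (2/81) = +1; sign now -1; continue with (5/81)
flip (5/81) -> (81/5): both odd, 5 mod 4 = 1, 81 mod 4 = 1, so the flip contributes +1; sign now -1
(81/5): 81 mod 5 = 1, so (81/5) = (1/5)
reached (1/5) = 1, so the symbol is -1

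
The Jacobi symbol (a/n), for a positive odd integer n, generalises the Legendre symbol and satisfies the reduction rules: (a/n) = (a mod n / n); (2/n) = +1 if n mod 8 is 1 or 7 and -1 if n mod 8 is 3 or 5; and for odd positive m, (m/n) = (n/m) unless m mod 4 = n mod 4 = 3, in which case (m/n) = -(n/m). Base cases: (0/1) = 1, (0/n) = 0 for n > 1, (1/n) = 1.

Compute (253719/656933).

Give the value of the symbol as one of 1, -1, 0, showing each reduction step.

flip (253719/656933) -> (656933/253719): both odd, 253719 mod 4 = 3, 656933 mod 4 = 1, so the flip contributes +1; sign now +1
(656933/253719): 656933 mod 253719 = 149495, so (656933/253719) = (149495/253719)
flip (149495/253719) -> (253719/149495): both odd, 149495 mod 4 = 3, 253719 mod 4 = 3, so the flip contributes -1; sign now -1
(253719/149495): 253719 mod 149495 = 104224, so (253719/149495) = (104224/149495)
factor out 2^5: 104224 = 2^5·3257; with 149495 mod 8 = 7, (2/149495) = +1; sign now -1; continue with (3257/149495)
flip (3257/149495) -> (149495/3257): both odd, 3257 mod 4 = 1, 149495 mod 4 = 3, so the flip contributes +1; sign now -1
(149495/3257): 149495 mod 3257 = 2930, so (149495/3257) = (2930/3257)
factor out 2^1: 2930 = 2^1·1465; with 3257 mod 8 = 1, (2/3257) = +1; sign now -1; continue with (1465/3257)
flip (1465/3257) -> (3257/1465): both odd, 1465 mod 4 = 1, 3257 mod 4 = 1, so the flip contributes +1; sign now -1
(3257/1465): 3257 mod 1465 = 327, so (3257/1465) = (327/1465)
flip (327/1465) -> (1465/327): both odd, 327 mod 4 = 3, 1465 mod 4 = 1, so the flip contributes +1; sign now -1
(1465/327): 1465 mod 327 = 157, so (1465/327) = (157/327)
flip (157/327) -> (327/157): both odd, 157 mod 4 = 1, 327 mod 4 = 3, so the flip contributes +1; sign now -1
(327/157): 327 mod 157 = 13, so (327/157) = (13/157)
flip (13/157) -> (157/13): both odd, 13 mod 4 = 1, 157 mod 4 = 1, so the flip contributes +1; sign now -1
(157/13): 157 mod 13 = 1, so (157/13) = (1/13)
reached (1/13) = 1, so the symbol is -1

-1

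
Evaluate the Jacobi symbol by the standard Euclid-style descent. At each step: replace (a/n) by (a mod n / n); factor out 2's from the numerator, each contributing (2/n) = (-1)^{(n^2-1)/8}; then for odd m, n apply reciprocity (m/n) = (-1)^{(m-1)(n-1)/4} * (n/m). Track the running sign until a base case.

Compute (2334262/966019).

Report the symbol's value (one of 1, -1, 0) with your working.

1

(2334262/966019): 2334262 mod 966019 = 402224, so (2334262/966019) = (402224/966019)
factor out 2^4: 402224 = 2^4·25139; with 966019 mod 8 = 3, (2/966019) = -1; sign now +1; continue with (25139/966019)
flip (25139/966019) -> (966019/25139): both odd, 25139 mod 4 = 3, 966019 mod 4 = 3, so the flip contributes -1; sign now -1
(966019/25139): 966019 mod 25139 = 10737, so (966019/25139) = (10737/25139)
flip (10737/25139) -> (25139/10737): both odd, 10737 mod 4 = 1, 25139 mod 4 = 3, so the flip contributes +1; sign now -1
(25139/10737): 25139 mod 10737 = 3665, so (25139/10737) = (3665/10737)
flip (3665/10737) -> (10737/3665): both odd, 3665 mod 4 = 1, 10737 mod 4 = 1, so the flip contributes +1; sign now -1
(10737/3665): 10737 mod 3665 = 3407, so (10737/3665) = (3407/3665)
flip (3407/3665) -> (3665/3407): both odd, 3407 mod 4 = 3, 3665 mod 4 = 1, so the flip contributes +1; sign now -1
(3665/3407): 3665 mod 3407 = 258, so (3665/3407) = (258/3407)
factor out 2^1: 258 = 2^1·129; with 3407 mod 8 = 7, (2/3407) = +1; sign now -1; continue with (129/3407)
flip (129/3407) -> (3407/129): both odd, 129 mod 4 = 1, 3407 mod 4 = 3, so the flip contributes +1; sign now -1
(3407/129): 3407 mod 129 = 53, so (3407/129) = (53/129)
flip (53/129) -> (129/53): both odd, 53 mod 4 = 1, 129 mod 4 = 1, so the flip contributes +1; sign now -1
(129/53): 129 mod 53 = 23, so (129/53) = (23/53)
flip (23/53) -> (53/23): both odd, 23 mod 4 = 3, 53 mod 4 = 1, so the flip contributes +1; sign now -1
(53/23): 53 mod 23 = 7, so (53/23) = (7/23)
flip (7/23) -> (23/7): both odd, 7 mod 4 = 3, 23 mod 4 = 3, so the flip contributes -1; sign now +1
(23/7): 23 mod 7 = 2, so (23/7) = (2/7)
factor out 2^1: 2 = 2^1·1; with 7 mod 8 = 7, (2/7) = +1; sign now +1; continue with (1/7)
reached (1/7) = 1, so the symbol is +1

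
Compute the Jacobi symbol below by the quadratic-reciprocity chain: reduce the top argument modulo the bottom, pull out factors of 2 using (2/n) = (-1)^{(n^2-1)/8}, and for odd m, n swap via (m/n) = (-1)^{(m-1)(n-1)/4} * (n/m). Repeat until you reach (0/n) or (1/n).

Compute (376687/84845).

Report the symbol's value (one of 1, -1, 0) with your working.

1

(376687/84845): 376687 mod 84845 = 37307, so (376687/84845) = (37307/84845)
flip (37307/84845) -> (84845/37307): both odd, 37307 mod 4 = 3, 84845 mod 4 = 1, so the flip contributes +1; sign now +1
(84845/37307): 84845 mod 37307 = 10231, so (84845/37307) = (10231/37307)
flip (10231/37307) -> (37307/10231): both odd, 10231 mod 4 = 3, 37307 mod 4 = 3, so the flip contributes -1; sign now -1
(37307/10231): 37307 mod 10231 = 6614, so (37307/10231) = (6614/10231)
factor out 2^1: 6614 = 2^1·3307; with 10231 mod 8 = 7, (2/10231) = +1; sign now -1; continue with (3307/10231)
flip (3307/10231) -> (10231/3307): both odd, 3307 mod 4 = 3, 10231 mod 4 = 3, so the flip contributes -1; sign now +1
(10231/3307): 10231 mod 3307 = 310, so (10231/3307) = (310/3307)
factor out 2^1: 310 = 2^1·155; with 3307 mod 8 = 3, (2/3307) = -1; sign now -1; continue with (155/3307)
flip (155/3307) -> (3307/155): both odd, 155 mod 4 = 3, 3307 mod 4 = 3, so the flip contributes -1; sign now +1
(3307/155): 3307 mod 155 = 52, so (3307/155) = (52/155)
factor out 2^2: 52 = 2^2·13; with 155 mod 8 = 3, (2/155) = -1; sign now +1; continue with (13/155)
flip (13/155) -> (155/13): both odd, 13 mod 4 = 1, 155 mod 4 = 3, so the flip contributes +1; sign now +1
(155/13): 155 mod 13 = 12, so (155/13) = (12/13)
factor out 2^2: 12 = 2^2·3; with 13 mod 8 = 5, (2/13) = -1; sign now +1; continue with (3/13)
flip (3/13) -> (13/3): both odd, 3 mod 4 = 3, 13 mod 4 = 1, so the flip contributes +1; sign now +1
(13/3): 13 mod 3 = 1, so (13/3) = (1/3)
reached (1/3) = 1, so the symbol is +1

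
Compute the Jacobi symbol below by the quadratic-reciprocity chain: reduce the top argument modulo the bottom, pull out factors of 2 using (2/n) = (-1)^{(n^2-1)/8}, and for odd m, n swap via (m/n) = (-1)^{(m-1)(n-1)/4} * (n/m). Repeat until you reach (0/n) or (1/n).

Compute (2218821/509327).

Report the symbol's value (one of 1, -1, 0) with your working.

(2218821/509327) = (181513/509327)   [reduce mod 509327]
reciprocity: (181513/509327) = +1·(509327/181513) since 181513 mod 4 = 1, 509327 mod 4 = 3; sign now +1
(509327/181513) = (146301/181513)   [reduce mod 181513]
reciprocity: (146301/181513) = +1·(181513/146301) since 146301 mod 4 = 1, 181513 mod 4 = 1; sign now +1
(181513/146301) = (35212/146301)   [reduce mod 146301]
35212 = 2^2·8803; (2/146301) = -1 since 146301 mod 8 = 5, so (35212/146301) = (-1)^2·(8803/146301); sign now +1
reciprocity: (8803/146301) = +1·(146301/8803) since 8803 mod 4 = 3, 146301 mod 4 = 1; sign now +1
(146301/8803) = (5453/8803)   [reduce mod 8803]
reciprocity: (5453/8803) = +1·(8803/5453) since 5453 mod 4 = 1, 8803 mod 4 = 3; sign now +1
(8803/5453) = (3350/5453)   [reduce mod 5453]
3350 = 2^1·1675; (2/5453) = -1 since 5453 mod 8 = 5, so (3350/5453) = (-1)^1·(1675/5453); sign now -1
reciprocity: (1675/5453) = +1·(5453/1675) since 1675 mod 4 = 3, 5453 mod 4 = 1; sign now -1
(5453/1675) = (428/1675)   [reduce mod 1675]
428 = 2^2·107; (2/1675) = -1 since 1675 mod 8 = 3, so (428/1675) = (-1)^2·(107/1675); sign now -1
reciprocity: (107/1675) = -1·(1675/107) since 107 mod 4 = 3, 1675 mod 4 = 3; sign now +1
(1675/107) = (70/107)   [reduce mod 107]
70 = 2^1·35; (2/107) = -1 since 107 mod 8 = 3, so (70/107) = (-1)^1·(35/107); sign now -1
reciprocity: (35/107) = -1·(107/35) since 35 mod 4 = 3, 107 mod 4 = 3; sign now +1
(107/35) = (2/35)   [reduce mod 35]
2 = 2^1·1; (2/35) = -1 since 35 mod 8 = 3, so (2/35) = (-1)^1·(1/35); sign now -1
(1/35) = 1; final value = sign = -1

-1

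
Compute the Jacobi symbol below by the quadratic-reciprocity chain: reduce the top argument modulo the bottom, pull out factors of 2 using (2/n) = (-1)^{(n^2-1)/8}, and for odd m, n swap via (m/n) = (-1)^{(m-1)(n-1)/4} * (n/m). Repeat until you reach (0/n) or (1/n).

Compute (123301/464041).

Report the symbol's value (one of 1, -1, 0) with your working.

reciprocity: (123301/464041) = +1·(464041/123301) since 123301 mod 4 = 1, 464041 mod 4 = 1; sign now +1
(464041/123301) = (94138/123301)   [reduce mod 123301]
94138 = 2^1·47069; (2/123301) = -1 since 123301 mod 8 = 5, so (94138/123301) = (-1)^1·(47069/123301); sign now -1
reciprocity: (47069/123301) = +1·(123301/47069) since 47069 mod 4 = 1, 123301 mod 4 = 1; sign now -1
(123301/47069) = (29163/47069)   [reduce mod 47069]
reciprocity: (29163/47069) = +1·(47069/29163) since 29163 mod 4 = 3, 47069 mod 4 = 1; sign now -1
(47069/29163) = (17906/29163)   [reduce mod 29163]
17906 = 2^1·8953; (2/29163) = -1 since 29163 mod 8 = 3, so (17906/29163) = (-1)^1·(8953/29163); sign now +1
reciprocity: (8953/29163) = +1·(29163/8953) since 8953 mod 4 = 1, 29163 mod 4 = 3; sign now +1
(29163/8953) = (2304/8953)   [reduce mod 8953]
2304 = 2^8·9; (2/8953) = +1 since 8953 mod 8 = 1, so (2304/8953) = (+1)^8·(9/8953); sign now +1
reciprocity: (9/8953) = +1·(8953/9) since 9 mod 4 = 1, 8953 mod 4 = 1; sign now +1
(8953/9) = (7/9)   [reduce mod 9]
reciprocity: (7/9) = +1·(9/7) since 7 mod 4 = 3, 9 mod 4 = 1; sign now +1
(9/7) = (2/7)   [reduce mod 7]
2 = 2^1·1; (2/7) = +1 since 7 mod 8 = 7, so (2/7) = (+1)^1·(1/7); sign now +1
(1/7) = 1; final value = sign = +1

1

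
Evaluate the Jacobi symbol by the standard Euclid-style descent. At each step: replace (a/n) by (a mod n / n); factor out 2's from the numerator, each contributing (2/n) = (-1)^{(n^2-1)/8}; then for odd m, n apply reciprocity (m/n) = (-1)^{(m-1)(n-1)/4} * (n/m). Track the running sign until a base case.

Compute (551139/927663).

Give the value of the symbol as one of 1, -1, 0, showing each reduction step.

reciprocity: (551139/927663) = -1·(927663/551139) since 551139 mod 4 = 3, 927663 mod 4 = 3; sign now -1
(927663/551139) = (376524/551139)   [reduce mod 551139]
376524 = 2^2·94131; (2/551139) = -1 since 551139 mod 8 = 3, so (376524/551139) = (-1)^2·(94131/551139); sign now -1
reciprocity: (94131/551139) = -1·(551139/94131) since 94131 mod 4 = 3, 551139 mod 4 = 3; sign now +1
(551139/94131) = (80484/94131)   [reduce mod 94131]
80484 = 2^2·20121; (2/94131) = -1 since 94131 mod 8 = 3, so (80484/94131) = (-1)^2·(20121/94131); sign now +1
reciprocity: (20121/94131) = +1·(94131/20121) since 20121 mod 4 = 1, 94131 mod 4 = 3; sign now +1
(94131/20121) = (13647/20121)   [reduce mod 20121]
reciprocity: (13647/20121) = +1·(20121/13647) since 13647 mod 4 = 3, 20121 mod 4 = 1; sign now +1
(20121/13647) = (6474/13647)   [reduce mod 13647]
6474 = 2^1·3237; (2/13647) = +1 since 13647 mod 8 = 7, so (6474/13647) = (+1)^1·(3237/13647); sign now +1
reciprocity: (3237/13647) = +1·(13647/3237) since 3237 mod 4 = 1, 13647 mod 4 = 3; sign now +1
(13647/3237) = (699/3237)   [reduce mod 3237]
reciprocity: (699/3237) = +1·(3237/699) since 699 mod 4 = 3, 3237 mod 4 = 1; sign now +1
(3237/699) = (441/699)   [reduce mod 699]
reciprocity: (441/699) = +1·(699/441) since 441 mod 4 = 1, 699 mod 4 = 3; sign now +1
(699/441) = (258/441)   [reduce mod 441]
258 = 2^1·129; (2/441) = +1 since 441 mod 8 = 1, so (258/441) = (+1)^1·(129/441); sign now +1
reciprocity: (129/441) = +1·(441/129) since 129 mod 4 = 1, 441 mod 4 = 1; sign now +1
(441/129) = (54/129)   [reduce mod 129]
54 = 2^1·27; (2/129) = +1 since 129 mod 8 = 1, so (54/129) = (+1)^1·(27/129); sign now +1
reciprocity: (27/129) = +1·(129/27) since 27 mod 4 = 3, 129 mod 4 = 1; sign now +1
(129/27) = (21/27)   [reduce mod 27]
reciprocity: (21/27) = +1·(27/21) since 21 mod 4 = 1, 27 mod 4 = 3; sign now +1
(27/21) = (6/21)   [reduce mod 21]
6 = 2^1·3; (2/21) = -1 since 21 mod 8 = 5, so (6/21) = (-1)^1·(3/21); sign now -1
reciprocity: (3/21) = +1·(21/3) since 3 mod 4 = 3, 21 mod 4 = 1; sign now -1
(21/3) = (0/3)   [reduce mod 3]
(0/3) = 0   [gcd(a, n) > 1]; final value = 0

0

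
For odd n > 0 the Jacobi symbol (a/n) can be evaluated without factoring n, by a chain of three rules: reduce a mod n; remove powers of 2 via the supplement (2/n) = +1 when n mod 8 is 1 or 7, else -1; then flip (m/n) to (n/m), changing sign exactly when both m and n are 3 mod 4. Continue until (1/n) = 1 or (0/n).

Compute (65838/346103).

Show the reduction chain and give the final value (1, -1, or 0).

-1

factor out 2^1: 65838 = 2^1·32919; with 346103 mod 8 = 7, (2/346103) = +1; sign now +1; continue with (32919/346103)
flip (32919/346103) -> (346103/32919): both odd, 32919 mod 4 = 3, 346103 mod 4 = 3, so the flip contributes -1; sign now -1
(346103/32919): 346103 mod 32919 = 16913, so (346103/32919) = (16913/32919)
flip (16913/32919) -> (32919/16913): both odd, 16913 mod 4 = 1, 32919 mod 4 = 3, so the flip contributes +1; sign now -1
(32919/16913): 32919 mod 16913 = 16006, so (32919/16913) = (16006/16913)
factor out 2^1: 16006 = 2^1·8003; with 16913 mod 8 = 1, (2/16913) = +1; sign now -1; continue with (8003/16913)
flip (8003/16913) -> (16913/8003): both odd, 8003 mod 4 = 3, 16913 mod 4 = 1, so the flip contributes +1; sign now -1
(16913/8003): 16913 mod 8003 = 907, so (16913/8003) = (907/8003)
flip (907/8003) -> (8003/907): both odd, 907 mod 4 = 3, 8003 mod 4 = 3, so the flip contributes -1; sign now +1
(8003/907): 8003 mod 907 = 747, so (8003/907) = (747/907)
flip (747/907) -> (907/747): both odd, 747 mod 4 = 3, 907 mod 4 = 3, so the flip contributes -1; sign now -1
(907/747): 907 mod 747 = 160, so (907/747) = (160/747)
factor out 2^5: 160 = 2^5·5; with 747 mod 8 = 3, (2/747) = -1; sign now +1; continue with (5/747)
flip (5/747) -> (747/5): both odd, 5 mod 4 = 1, 747 mod 4 = 3, so the flip contributes +1; sign now +1
(747/5): 747 mod 5 = 2, so (747/5) = (2/5)
factor out 2^1: 2 = 2^1·1; with 5 mod 8 = 5, (2/5) = -1; sign now -1; continue with (1/5)
reached (1/5) = 1, so the symbol is -1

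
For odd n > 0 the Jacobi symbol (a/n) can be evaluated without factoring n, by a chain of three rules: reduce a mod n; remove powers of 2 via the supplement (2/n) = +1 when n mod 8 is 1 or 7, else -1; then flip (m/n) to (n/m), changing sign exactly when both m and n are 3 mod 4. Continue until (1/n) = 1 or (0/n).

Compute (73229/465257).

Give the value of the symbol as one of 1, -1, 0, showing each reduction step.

0

reciprocity: (73229/465257) = +1·(465257/73229) since 73229 mod 4 = 1, 465257 mod 4 = 1; sign now +1
(465257/73229) = (25883/73229)   [reduce mod 73229]
reciprocity: (25883/73229) = +1·(73229/25883) since 25883 mod 4 = 3, 73229 mod 4 = 1; sign now +1
(73229/25883) = (21463/25883)   [reduce mod 25883]
reciprocity: (21463/25883) = -1·(25883/21463) since 21463 mod 4 = 3, 25883 mod 4 = 3; sign now -1
(25883/21463) = (4420/21463)   [reduce mod 21463]
4420 = 2^2·1105; (2/21463) = +1 since 21463 mod 8 = 7, so (4420/21463) = (+1)^2·(1105/21463); sign now -1
reciprocity: (1105/21463) = +1·(21463/1105) since 1105 mod 4 = 1, 21463 mod 4 = 3; sign now -1
(21463/1105) = (468/1105)   [reduce mod 1105]
468 = 2^2·117; (2/1105) = +1 since 1105 mod 8 = 1, so (468/1105) = (+1)^2·(117/1105); sign now -1
reciprocity: (117/1105) = +1·(1105/117) since 117 mod 4 = 1, 1105 mod 4 = 1; sign now -1
(1105/117) = (52/117)   [reduce mod 117]
52 = 2^2·13; (2/117) = -1 since 117 mod 8 = 5, so (52/117) = (-1)^2·(13/117); sign now -1
reciprocity: (13/117) = +1·(117/13) since 13 mod 4 = 1, 117 mod 4 = 1; sign now -1
(117/13) = (0/13)   [reduce mod 13]
(0/13) = 0   [gcd(a, n) > 1]; final value = 0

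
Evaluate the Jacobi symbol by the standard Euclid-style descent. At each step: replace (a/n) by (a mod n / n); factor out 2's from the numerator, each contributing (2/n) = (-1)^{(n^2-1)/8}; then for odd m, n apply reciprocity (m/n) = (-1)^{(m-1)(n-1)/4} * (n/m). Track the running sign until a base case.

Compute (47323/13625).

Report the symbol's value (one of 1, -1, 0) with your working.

(47323/13625): 47323 mod 13625 = 6448, so (47323/13625) = (6448/13625)
factor out 2^4: 6448 = 2^4·403; with 13625 mod 8 = 1, (2/13625) = +1; sign now +1; continue with (403/13625)
flip (403/13625) -> (13625/403): both odd, 403 mod 4 = 3, 13625 mod 4 = 1, so the flip contributes +1; sign now +1
(13625/403): 13625 mod 403 = 326, so (13625/403) = (326/403)
factor out 2^1: 326 = 2^1·163; with 403 mod 8 = 3, (2/403) = -1; sign now -1; continue with (163/403)
flip (163/403) -> (403/163): both odd, 163 mod 4 = 3, 403 mod 4 = 3, so the flip contributes -1; sign now +1
(403/163): 403 mod 163 = 77, so (403/163) = (77/163)
flip (77/163) -> (163/77): both odd, 77 mod 4 = 1, 163 mod 4 = 3, so the flip contributes +1; sign now +1
(163/77): 163 mod 77 = 9, so (163/77) = (9/77)
flip (9/77) -> (77/9): both odd, 9 mod 4 = 1, 77 mod 4 = 1, so the flip contributes +1; sign now +1
(77/9): 77 mod 9 = 5, so (77/9) = (5/9)
flip (5/9) -> (9/5): both odd, 5 mod 4 = 1, 9 mod 4 = 1, so the flip contributes +1; sign now +1
(9/5): 9 mod 5 = 4, so (9/5) = (4/5)
factor out 2^2: 4 = 2^2·1; with 5 mod 8 = 5, (2/5) = -1; sign now +1; continue with (1/5)
reached (1/5) = 1, so the symbol is +1

1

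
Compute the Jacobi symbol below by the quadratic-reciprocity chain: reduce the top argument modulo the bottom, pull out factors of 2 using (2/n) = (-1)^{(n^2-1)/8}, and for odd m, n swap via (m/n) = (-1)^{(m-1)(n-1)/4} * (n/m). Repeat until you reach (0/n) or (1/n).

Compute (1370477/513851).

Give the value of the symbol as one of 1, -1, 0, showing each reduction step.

1

(1370477/513851) = (342775/513851)   [reduce mod 513851]
reciprocity: (342775/513851) = -1·(513851/342775) since 342775 mod 4 = 3, 513851 mod 4 = 3; sign now -1
(513851/342775) = (171076/342775)   [reduce mod 342775]
171076 = 2^2·42769; (2/342775) = +1 since 342775 mod 8 = 7, so (171076/342775) = (+1)^2·(42769/342775); sign now -1
reciprocity: (42769/342775) = +1·(342775/42769) since 42769 mod 4 = 1, 342775 mod 4 = 3; sign now -1
(342775/42769) = (623/42769)   [reduce mod 42769]
reciprocity: (623/42769) = +1·(42769/623) since 623 mod 4 = 3, 42769 mod 4 = 1; sign now -1
(42769/623) = (405/623)   [reduce mod 623]
reciprocity: (405/623) = +1·(623/405) since 405 mod 4 = 1, 623 mod 4 = 3; sign now -1
(623/405) = (218/405)   [reduce mod 405]
218 = 2^1·109; (2/405) = -1 since 405 mod 8 = 5, so (218/405) = (-1)^1·(109/405); sign now +1
reciprocity: (109/405) = +1·(405/109) since 109 mod 4 = 1, 405 mod 4 = 1; sign now +1
(405/109) = (78/109)   [reduce mod 109]
78 = 2^1·39; (2/109) = -1 since 109 mod 8 = 5, so (78/109) = (-1)^1·(39/109); sign now -1
reciprocity: (39/109) = +1·(109/39) since 39 mod 4 = 3, 109 mod 4 = 1; sign now -1
(109/39) = (31/39)   [reduce mod 39]
reciprocity: (31/39) = -1·(39/31) since 31 mod 4 = 3, 39 mod 4 = 3; sign now +1
(39/31) = (8/31)   [reduce mod 31]
8 = 2^3·1; (2/31) = +1 since 31 mod 8 = 7, so (8/31) = (+1)^3·(1/31); sign now +1
(1/31) = 1; final value = sign = +1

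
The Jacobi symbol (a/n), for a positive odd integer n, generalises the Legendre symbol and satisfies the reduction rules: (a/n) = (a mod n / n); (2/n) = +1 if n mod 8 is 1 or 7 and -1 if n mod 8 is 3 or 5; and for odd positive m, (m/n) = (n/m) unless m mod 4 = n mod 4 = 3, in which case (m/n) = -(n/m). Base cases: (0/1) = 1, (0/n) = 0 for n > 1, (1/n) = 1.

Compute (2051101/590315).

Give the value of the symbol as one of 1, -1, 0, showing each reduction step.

(2051101/590315) = (280156/590315)   [reduce mod 590315]
280156 = 2^2·70039; (2/590315) = -1 since 590315 mod 8 = 3, so (280156/590315) = (-1)^2·(70039/590315); sign now +1
reciprocity: (70039/590315) = -1·(590315/70039) since 70039 mod 4 = 3, 590315 mod 4 = 3; sign now -1
(590315/70039) = (30003/70039)   [reduce mod 70039]
reciprocity: (30003/70039) = -1·(70039/30003) since 30003 mod 4 = 3, 70039 mod 4 = 3; sign now +1
(70039/30003) = (10033/30003)   [reduce mod 30003]
reciprocity: (10033/30003) = +1·(30003/10033) since 10033 mod 4 = 1, 30003 mod 4 = 3; sign now +1
(30003/10033) = (9937/10033)   [reduce mod 10033]
reciprocity: (9937/10033) = +1·(10033/9937) since 9937 mod 4 = 1, 10033 mod 4 = 1; sign now +1
(10033/9937) = (96/9937)   [reduce mod 9937]
96 = 2^5·3; (2/9937) = +1 since 9937 mod 8 = 1, so (96/9937) = (+1)^5·(3/9937); sign now +1
reciprocity: (3/9937) = +1·(9937/3) since 3 mod 4 = 3, 9937 mod 4 = 1; sign now +1
(9937/3) = (1/3)   [reduce mod 3]
(1/3) = 1; final value = sign = +1

1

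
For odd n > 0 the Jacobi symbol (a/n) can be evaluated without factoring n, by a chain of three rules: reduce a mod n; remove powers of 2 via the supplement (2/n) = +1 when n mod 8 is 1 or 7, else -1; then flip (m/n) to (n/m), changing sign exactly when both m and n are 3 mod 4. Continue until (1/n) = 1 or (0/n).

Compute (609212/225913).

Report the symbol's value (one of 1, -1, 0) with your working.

(609212/225913) = (157386/225913)   [reduce mod 225913]
157386 = 2^1·78693; (2/225913) = +1 since 225913 mod 8 = 1, so (157386/225913) = (+1)^1·(78693/225913); sign now +1
reciprocity: (78693/225913) = +1·(225913/78693) since 78693 mod 4 = 1, 225913 mod 4 = 1; sign now +1
(225913/78693) = (68527/78693)   [reduce mod 78693]
reciprocity: (68527/78693) = +1·(78693/68527) since 68527 mod 4 = 3, 78693 mod 4 = 1; sign now +1
(78693/68527) = (10166/68527)   [reduce mod 68527]
10166 = 2^1·5083; (2/68527) = +1 since 68527 mod 8 = 7, so (10166/68527) = (+1)^1·(5083/68527); sign now +1
reciprocity: (5083/68527) = -1·(68527/5083) since 5083 mod 4 = 3, 68527 mod 4 = 3; sign now -1
(68527/5083) = (2448/5083)   [reduce mod 5083]
2448 = 2^4·153; (2/5083) = -1 since 5083 mod 8 = 3, so (2448/5083) = (-1)^4·(153/5083); sign now -1
reciprocity: (153/5083) = +1·(5083/153) since 153 mod 4 = 1, 5083 mod 4 = 3; sign now -1
(5083/153) = (34/153)   [reduce mod 153]
34 = 2^1·17; (2/153) = +1 since 153 mod 8 = 1, so (34/153) = (+1)^1·(17/153); sign now -1
reciprocity: (17/153) = +1·(153/17) since 17 mod 4 = 1, 153 mod 4 = 1; sign now -1
(153/17) = (0/17)   [reduce mod 17]
(0/17) = 0   [gcd(a, n) > 1]; final value = 0

0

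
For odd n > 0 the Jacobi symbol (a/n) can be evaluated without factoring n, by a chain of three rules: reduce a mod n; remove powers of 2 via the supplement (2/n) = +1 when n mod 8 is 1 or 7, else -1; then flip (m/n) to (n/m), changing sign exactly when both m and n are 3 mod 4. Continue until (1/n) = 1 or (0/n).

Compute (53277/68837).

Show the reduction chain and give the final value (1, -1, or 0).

1

reciprocity: (53277/68837) = +1·(68837/53277) since 53277 mod 4 = 1, 68837 mod 4 = 1; sign now +1
(68837/53277) = (15560/53277)   [reduce mod 53277]
15560 = 2^3·1945; (2/53277) = -1 since 53277 mod 8 = 5, so (15560/53277) = (-1)^3·(1945/53277); sign now -1
reciprocity: (1945/53277) = +1·(53277/1945) since 1945 mod 4 = 1, 53277 mod 4 = 1; sign now -1
(53277/1945) = (762/1945)   [reduce mod 1945]
762 = 2^1·381; (2/1945) = +1 since 1945 mod 8 = 1, so (762/1945) = (+1)^1·(381/1945); sign now -1
reciprocity: (381/1945) = +1·(1945/381) since 381 mod 4 = 1, 1945 mod 4 = 1; sign now -1
(1945/381) = (40/381)   [reduce mod 381]
40 = 2^3·5; (2/381) = -1 since 381 mod 8 = 5, so (40/381) = (-1)^3·(5/381); sign now +1
reciprocity: (5/381) = +1·(381/5) since 5 mod 4 = 1, 381 mod 4 = 1; sign now +1
(381/5) = (1/5)   [reduce mod 5]
(1/5) = 1; final value = sign = +1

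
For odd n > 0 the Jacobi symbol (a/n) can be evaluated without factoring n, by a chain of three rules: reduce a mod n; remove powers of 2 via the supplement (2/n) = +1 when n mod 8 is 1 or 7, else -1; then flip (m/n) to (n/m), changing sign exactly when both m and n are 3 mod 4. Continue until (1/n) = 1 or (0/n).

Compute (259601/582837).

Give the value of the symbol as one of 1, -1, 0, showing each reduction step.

-1

flip (259601/582837) -> (582837/259601): both odd, 259601 mod 4 = 1, 582837 mod 4 = 1, so the flip contributes +1; sign now +1
(582837/259601): 582837 mod 259601 = 63635, so (582837/259601) = (63635/259601)
flip (63635/259601) -> (259601/63635): both odd, 63635 mod 4 = 3, 259601 mod 4 = 1, so the flip contributes +1; sign now +1
(259601/63635): 259601 mod 63635 = 5061, so (259601/63635) = (5061/63635)
flip (5061/63635) -> (63635/5061): both odd, 5061 mod 4 = 1, 63635 mod 4 = 3, so the flip contributes +1; sign now +1
(63635/5061): 63635 mod 5061 = 2903, so (63635/5061) = (2903/5061)
flip (2903/5061) -> (5061/2903): both odd, 2903 mod 4 = 3, 5061 mod 4 = 1, so the flip contributes +1; sign now +1
(5061/2903): 5061 mod 2903 = 2158, so (5061/2903) = (2158/2903)
factor out 2^1: 2158 = 2^1·1079; with 2903 mod 8 = 7, (2/2903) = +1; sign now +1; continue with (1079/2903)
flip (1079/2903) -> (2903/1079): both odd, 1079 mod 4 = 3, 2903 mod 4 = 3, so the flip contributes -1; sign now -1
(2903/1079): 2903 mod 1079 = 745, so (2903/1079) = (745/1079)
flip (745/1079) -> (1079/745): both odd, 745 mod 4 = 1, 1079 mod 4 = 3, so the flip contributes +1; sign now -1
(1079/745): 1079 mod 745 = 334, so (1079/745) = (334/745)
factor out 2^1: 334 = 2^1·167; with 745 mod 8 = 1, (2/745) = +1; sign now -1; continue with (167/745)
flip (167/745) -> (745/167): both odd, 167 mod 4 = 3, 745 mod 4 = 1, so the flip contributes +1; sign now -1
(745/167): 745 mod 167 = 77, so (745/167) = (77/167)
flip (77/167) -> (167/77): both odd, 77 mod 4 = 1, 167 mod 4 = 3, so the flip contributes +1; sign now -1
(167/77): 167 mod 77 = 13, so (167/77) = (13/77)
flip (13/77) -> (77/13): both odd, 13 mod 4 = 1, 77 mod 4 = 1, so the flip contributes +1; sign now -1
(77/13): 77 mod 13 = 12, so (77/13) = (12/13)
factor out 2^2: 12 = 2^2·3; with 13 mod 8 = 5, (2/13) = -1; sign now -1; continue with (3/13)
flip (3/13) -> (13/3): both odd, 3 mod 4 = 3, 13 mod 4 = 1, so the flip contributes +1; sign now -1
(13/3): 13 mod 3 = 1, so (13/3) = (1/3)
reached (1/3) = 1, so the symbol is -1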